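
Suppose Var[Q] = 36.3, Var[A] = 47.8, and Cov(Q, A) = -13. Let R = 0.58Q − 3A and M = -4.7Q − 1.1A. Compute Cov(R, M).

Cov(R, M) = -116.2198

By bilinearity, Cov(R, M) = ac·Var[Q] + bd·Var[A] + (ad+bc)·Cov(Q, A), with a=0.58, b=-3, c=-4.7, d=-1.1.
ac·Var[Q] = 0.58·(-4.7)·36.3 = -98.9538
bd·Var[A] = (-3)·(-1.1)·47.8 = 157.74
(ad+bc)·Cov(Q, A) = (13.462)·(-13) = -175.006
Cov(R, M) = -98.9538 + 157.74 + (-175.006) = -116.2198.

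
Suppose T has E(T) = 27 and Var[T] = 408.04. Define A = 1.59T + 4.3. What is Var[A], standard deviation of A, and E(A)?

A = 1.59T + 4.3 is linear with a = 1.59, b = 4.3.
Var[A] = a²·Var[T] = 1.59²·408.04 = 1031.565924 (the additive constant 4.3 does not affect variance).
standard deviation of T = √408.04 = 20.2.
standard deviation of A = |a|·standard deviation of T = |1.59|·20.2 = 32.118.
E(A) = a·E(T) + b = 1.59·27 + 4.3 = 47.23.

Var[A] = 1031.565924, standard deviation of A = 32.118, E(A) = 47.23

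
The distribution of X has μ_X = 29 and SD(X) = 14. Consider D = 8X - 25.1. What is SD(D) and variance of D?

SD(D) = 112, variance of D = 12544

D = 8X - 25.1 is linear with a = 8, b = -25.1.
SD(D) = |a|·SD(X) = |8|·14 = 112.
variance of X = 14² = 196.
variance of D = a²·variance of X = 8²·196 = 12544 (the additive constant -25.1 does not affect variance).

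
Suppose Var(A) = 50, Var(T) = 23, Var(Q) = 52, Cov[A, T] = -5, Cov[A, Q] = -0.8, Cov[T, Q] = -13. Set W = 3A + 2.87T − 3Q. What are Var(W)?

Var(W) = 1259.6087

Var(W) = a²·Var(A) + b²·Var(T) + c²·Var(Q) + 2ab·Cov[A, T] + 2ac·Cov[A, Q] + 2bc·Cov[T, Q], with a = 3, b = 2.87, c = -3.
= 450 + 189.4487 + 468 + (-86.1) + 14.4 + 223.86
= 1259.6087.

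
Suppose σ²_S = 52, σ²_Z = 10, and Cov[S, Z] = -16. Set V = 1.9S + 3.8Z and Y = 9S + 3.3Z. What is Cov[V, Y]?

By bilinearity, Cov[V, Y] = ac·σ²_S + bd·σ²_Z + (ad+bc)·Cov[S, Z], with a=1.9, b=3.8, c=9, d=3.3.
ac·σ²_S = 1.9·9·52 = 889.2
bd·σ²_Z = 3.8·3.3·10 = 125.4
(ad+bc)·Cov[S, Z] = (40.47)·(-16) = -647.52
Cov[V, Y] = 889.2 + 125.4 + (-647.52) = 367.08.

Cov[V, Y] = 367.08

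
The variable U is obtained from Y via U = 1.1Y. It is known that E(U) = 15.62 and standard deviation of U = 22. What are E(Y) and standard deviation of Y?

E(Y) = 14.2, standard deviation of Y = 20

From U = 1.1Y: E(U) = a·E(Y) + b, so E(Y) = (E(U) − b)/a = (15.62 − 0)/1.1 = 14.2.
standard deviation of U = |a|·standard deviation of Y, so standard deviation of Y = 22/|1.1| = 20.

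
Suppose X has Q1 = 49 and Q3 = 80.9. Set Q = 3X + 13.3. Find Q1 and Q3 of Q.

a = 3 > 0: Q1(Q) = a·Q1(X)+b = 160.3, Q3(Q) = a·Q3(X)+b = 256.

Q1(Q) = 160.3, Q3(Q) = 256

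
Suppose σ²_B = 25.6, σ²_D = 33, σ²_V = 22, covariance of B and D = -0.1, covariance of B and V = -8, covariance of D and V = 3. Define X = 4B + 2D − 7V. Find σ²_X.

σ²_X = 1982

σ²_X = a²·σ²_B + b²·σ²_D + c²·σ²_V + 2ab·covariance of B and D + 2ac·covariance of B and V + 2bc·covariance of D and V, with a = 4, b = 2, c = -7.
= 409.6 + 132 + 1078 + (-1.6) + 448 + (-84)
= 1982.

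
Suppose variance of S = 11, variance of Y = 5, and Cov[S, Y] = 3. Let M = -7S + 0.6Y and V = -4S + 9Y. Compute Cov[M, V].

By bilinearity, Cov[M, V] = ac·variance of S + bd·variance of Y + (ad+bc)·Cov[S, Y], with a=-7, b=0.6, c=-4, d=9.
ac·variance of S = (-7)·(-4)·11 = 308
bd·variance of Y = 0.6·9·5 = 27
(ad+bc)·Cov[S, Y] = (-65.4)·3 = -196.2
Cov[M, V] = 308 + 27 + (-196.2) = 138.8.

Cov[M, V] = 138.8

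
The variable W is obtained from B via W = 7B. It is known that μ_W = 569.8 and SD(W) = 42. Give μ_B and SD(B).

From W = 7B: μ_W = a·μ_B + b, so μ_B = (μ_W − b)/a = (569.8 − 0)/7 = 81.4.
SD(W) = |a|·SD(B), so SD(B) = 42/|7| = 6.

μ_B = 81.4, SD(B) = 6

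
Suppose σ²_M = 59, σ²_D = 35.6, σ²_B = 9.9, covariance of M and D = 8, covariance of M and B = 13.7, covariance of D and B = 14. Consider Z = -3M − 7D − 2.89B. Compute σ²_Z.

σ²_Z = a²·σ²_M + b²·σ²_D + c²·σ²_B + 2ab·covariance of M and D + 2ac·covariance of M and B + 2bc·covariance of D and B, with a = -3, b = -7, c = -2.89.
= 531 + 1744.4 + 82.68579 + 336 + 237.558 + 566.44
= 3498.08379.

σ²_Z = 3498.08379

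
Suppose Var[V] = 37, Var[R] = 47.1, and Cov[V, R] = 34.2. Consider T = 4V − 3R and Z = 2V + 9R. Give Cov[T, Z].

Cov[T, Z] = 50.3

By bilinearity, Cov[T, Z] = ac·Var[V] + bd·Var[R] + (ad+bc)·Cov[V, R], with a=4, b=-3, c=2, d=9.
ac·Var[V] = 4·2·37 = 296
bd·Var[R] = (-3)·9·47.1 = -1271.7
(ad+bc)·Cov[V, R] = (30)·34.2 = 1026
Cov[T, Z] = 296 + (-1271.7) + 1026 = 50.3.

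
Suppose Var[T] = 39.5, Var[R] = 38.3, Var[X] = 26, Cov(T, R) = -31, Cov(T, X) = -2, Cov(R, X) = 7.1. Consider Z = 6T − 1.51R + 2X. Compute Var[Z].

Var[Z] = 2084.16383

Var[Z] = a²·Var[T] + b²·Var[R] + c²·Var[X] + 2ab·Cov(T, R) + 2ac·Cov(T, X) + 2bc·Cov(R, X), with a = 6, b = -1.51, c = 2.
= 1422 + 87.32783 + 104 + 561.72 + (-48) + (-42.884)
= 2084.16383.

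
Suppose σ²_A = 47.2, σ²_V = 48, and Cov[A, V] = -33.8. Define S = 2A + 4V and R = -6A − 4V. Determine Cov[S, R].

By bilinearity, Cov[S, R] = ac·σ²_A + bd·σ²_V + (ad+bc)·Cov[A, V], with a=2, b=4, c=-6, d=-4.
ac·σ²_A = 2·(-6)·47.2 = -566.4
bd·σ²_V = 4·(-4)·48 = -768
(ad+bc)·Cov[A, V] = (-32)·(-33.8) = 1081.6
Cov[S, R] = -566.4 + (-768) + 1081.6 = -252.8.

Cov[S, R] = -252.8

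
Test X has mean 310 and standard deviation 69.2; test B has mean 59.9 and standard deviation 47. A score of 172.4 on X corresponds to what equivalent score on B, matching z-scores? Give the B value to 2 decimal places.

z = (172.4 − 310)/69.2 ≈ -1.9884.
B = 59.9 + z·47 = 59.9 + (172.4 − 310)·47/69.2 ≈ -33.56.

B = -33.56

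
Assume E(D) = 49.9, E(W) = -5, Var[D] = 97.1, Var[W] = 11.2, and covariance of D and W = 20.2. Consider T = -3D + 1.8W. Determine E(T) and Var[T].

E(T) = -158.7, Var[T] = 692.028

E(T) = (-3)·E(D) + 1.8·E(W) = (-3)·49.9 + 1.8·(-5) = -158.7.
Var[T] = a²·Var[D] + b²·Var[W] + 2ab·covariance of D and W with a = -3, b = 1.8.
= (-3)²·97.1 + 1.8²·11.2 + 2·(-3)·1.8·20.2
= 873.9 + 36.288 + (-218.16) = 692.028.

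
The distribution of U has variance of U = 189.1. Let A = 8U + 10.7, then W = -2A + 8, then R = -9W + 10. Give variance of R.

variance of A = 8²·189.1 = 12102.4.
variance of W = (-2)²·12102.4 = 48409.6.
variance of R = (-9)²·48409.6 = 3921177.6.

variance of R = 3921177.6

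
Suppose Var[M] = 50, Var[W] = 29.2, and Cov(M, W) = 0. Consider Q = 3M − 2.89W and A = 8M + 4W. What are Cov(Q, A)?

Cov(Q, A) = 862.448

By bilinearity, Cov(Q, A) = ac·Var[M] + bd·Var[W] + (ad+bc)·Cov(M, W), with a=3, b=-2.89, c=8, d=4.
ac·Var[M] = 3·8·50 = 1200
bd·Var[W] = (-2.89)·4·29.2 = -337.552
(ad+bc)·Cov(M, W) = (-11.12)·0 = 0
Cov(Q, A) = 1200 + (-337.552) + 0 = 862.448.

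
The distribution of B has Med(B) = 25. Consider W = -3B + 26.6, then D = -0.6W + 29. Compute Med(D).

Med(D) = 58.04

Med(W) = (-3)·25 + 26.6 = -48.4.
Med(D) = (-0.6)·(-48.4) + 29 = 58.04.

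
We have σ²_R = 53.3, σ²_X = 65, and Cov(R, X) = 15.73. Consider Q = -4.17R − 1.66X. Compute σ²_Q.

σ²_Q = a²·σ²_R + b²·σ²_X + 2ab·Cov(R, X) with a = -4.17, b = -1.66.
= (-4.17)²·53.3 + (-1.66)²·65 + 2·(-4.17)·(-1.66)·15.73
= 926.82837 + 179.114 + 217.772412 = 1323.714782.

σ²_Q = 1323.714782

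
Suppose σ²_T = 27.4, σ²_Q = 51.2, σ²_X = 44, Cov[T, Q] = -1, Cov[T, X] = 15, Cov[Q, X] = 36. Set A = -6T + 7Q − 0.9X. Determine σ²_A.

σ²_A = a²·σ²_T + b²·σ²_Q + c²·σ²_X + 2ab·Cov[T, Q] + 2ac·Cov[T, X] + 2bc·Cov[Q, X], with a = -6, b = 7, c = -0.9.
= 986.4 + 2508.8 + 35.64 + 84 + 162 + (-453.6)
= 3323.24.

σ²_A = 3323.24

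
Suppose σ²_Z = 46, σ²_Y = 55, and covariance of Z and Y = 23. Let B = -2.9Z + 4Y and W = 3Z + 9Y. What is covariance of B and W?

By bilinearity, covariance of B and W = ac·σ²_Z + bd·σ²_Y + (ad+bc)·covariance of Z and Y, with a=-2.9, b=4, c=3, d=9.
ac·σ²_Z = (-2.9)·3·46 = -400.2
bd·σ²_Y = 4·9·55 = 1980
(ad+bc)·covariance of Z and Y = (-14.1)·23 = -324.3
covariance of B and W = -400.2 + 1980 + (-324.3) = 1255.5.

covariance of B and W = 1255.5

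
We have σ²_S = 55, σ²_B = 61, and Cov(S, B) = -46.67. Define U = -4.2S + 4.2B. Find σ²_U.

σ²_U = 3692.7576

σ²_U = a²·σ²_S + b²·σ²_B + 2ab·Cov(S, B) with a = -4.2, b = 4.2.
= (-4.2)²·55 + 4.2²·61 + 2·(-4.2)·4.2·(-46.67)
= 970.2 + 1076.04 + 1646.5176 = 3692.7576.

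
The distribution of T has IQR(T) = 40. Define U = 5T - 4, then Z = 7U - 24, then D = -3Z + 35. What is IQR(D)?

IQR(U) = |5|·40 = 200.
IQR(Z) = |7|·200 = 1400.
IQR(D) = |-3|·1400 = 4200.

IQR(D) = 4200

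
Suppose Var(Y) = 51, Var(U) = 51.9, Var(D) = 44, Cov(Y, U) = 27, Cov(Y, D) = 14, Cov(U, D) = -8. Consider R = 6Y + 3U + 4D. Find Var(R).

Var(R) = a²·Var(Y) + b²·Var(U) + c²·Var(D) + 2ab·Cov(Y, U) + 2ac·Cov(Y, D) + 2bc·Cov(U, D), with a = 6, b = 3, c = 4.
= 1836 + 467.1 + 704 + 972 + 672 + (-192)
= 4459.1.

Var(R) = 4459.1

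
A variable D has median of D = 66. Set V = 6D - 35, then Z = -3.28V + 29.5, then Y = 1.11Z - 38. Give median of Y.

median of Y = -1319.5838

median of V = 6·66 + (-35) = 361.
median of Z = (-3.28)·361 + 29.5 = -1154.58.
median of Y = 1.11·(-1154.58) + (-38) = -1319.5838.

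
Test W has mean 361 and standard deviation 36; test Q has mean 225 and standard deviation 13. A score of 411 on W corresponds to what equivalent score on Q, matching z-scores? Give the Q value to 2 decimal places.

Q = 243.06

z = (411 − 361)/36 ≈ 1.3889.
Q = 225 + z·13 = 225 + (411 − 361)·13/36 ≈ 243.06.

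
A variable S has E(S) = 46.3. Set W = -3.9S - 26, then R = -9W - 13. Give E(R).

E(R) = 1846.13

E(W) = (-3.9)·46.3 + (-26) = -206.57.
E(R) = (-9)·(-206.57) + (-13) = 1846.13.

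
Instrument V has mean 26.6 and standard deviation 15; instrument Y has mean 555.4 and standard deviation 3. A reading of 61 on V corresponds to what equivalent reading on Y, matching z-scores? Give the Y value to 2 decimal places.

z = (61 − 26.6)/15 ≈ 2.2933.
Y = 555.4 + z·3 = 555.4 + (61 − 26.6)·3/15 = 562.28.

Y = 562.28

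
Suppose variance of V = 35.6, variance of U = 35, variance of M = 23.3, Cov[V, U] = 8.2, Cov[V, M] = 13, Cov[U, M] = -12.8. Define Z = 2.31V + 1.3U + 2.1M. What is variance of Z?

variance of Z = 457.35536

variance of Z = a²·variance of V + b²·variance of U + c²·variance of M + 2ab·Cov[V, U] + 2ac·Cov[V, M] + 2bc·Cov[U, M], with a = 2.31, b = 1.3, c = 2.1.
= 189.96516 + 59.15 + 102.753 + 49.2492 + 126.126 + (-69.888)
= 457.35536.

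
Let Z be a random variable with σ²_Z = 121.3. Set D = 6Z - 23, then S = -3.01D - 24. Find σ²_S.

σ²_S = 39563.64468

σ²_D = 6²·121.3 = 4366.8.
σ²_S = (-3.01)²·4366.8 = 39563.64468.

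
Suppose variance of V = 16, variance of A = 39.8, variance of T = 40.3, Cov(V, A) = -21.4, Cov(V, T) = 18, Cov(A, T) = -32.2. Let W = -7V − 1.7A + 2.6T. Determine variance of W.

variance of W = a²·variance of V + b²·variance of A + c²·variance of T + 2ab·Cov(V, A) + 2ac·Cov(V, T) + 2bc·Cov(A, T), with a = -7, b = -1.7, c = 2.6.
= 784 + 115.022 + 272.428 + (-509.32) + (-655.2) + 284.648
= 291.578.

variance of W = 291.578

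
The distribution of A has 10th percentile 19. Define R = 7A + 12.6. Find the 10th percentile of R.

10th percentile of R = 145.6

Since a = 7 > 0 the transformation is increasing, so the 10th percentile of R = a·(P_{10} of A) + b = 7·19 + 12.6 = 145.6.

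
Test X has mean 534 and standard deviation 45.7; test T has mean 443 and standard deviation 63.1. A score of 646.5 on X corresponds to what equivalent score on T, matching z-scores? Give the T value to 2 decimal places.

z = (646.5 − 534)/45.7 ≈ 2.4617.
T = 443 + z·63.1 = 443 + (646.5 − 534)·63.1/45.7 ≈ 598.33.

T = 598.33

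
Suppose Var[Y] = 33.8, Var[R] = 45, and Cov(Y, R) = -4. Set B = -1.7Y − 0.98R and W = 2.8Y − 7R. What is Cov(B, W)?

By bilinearity, Cov(B, W) = ac·Var[Y] + bd·Var[R] + (ad+bc)·Cov(Y, R), with a=-1.7, b=-0.98, c=2.8, d=-7.
ac·Var[Y] = (-1.7)·2.8·33.8 = -160.888
bd·Var[R] = (-0.98)·(-7)·45 = 308.7
(ad+bc)·Cov(Y, R) = (9.156)·(-4) = -36.624
Cov(B, W) = -160.888 + 308.7 + (-36.624) = 111.188.

Cov(B, W) = 111.188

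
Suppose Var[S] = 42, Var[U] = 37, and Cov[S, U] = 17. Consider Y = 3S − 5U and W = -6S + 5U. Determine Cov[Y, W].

Cov[Y, W] = -916

By bilinearity, Cov[Y, W] = ac·Var[S] + bd·Var[U] + (ad+bc)·Cov[S, U], with a=3, b=-5, c=-6, d=5.
ac·Var[S] = 3·(-6)·42 = -756
bd·Var[U] = (-5)·5·37 = -925
(ad+bc)·Cov[S, U] = (45)·17 = 765
Cov[Y, W] = -756 + (-925) + 765 = -916.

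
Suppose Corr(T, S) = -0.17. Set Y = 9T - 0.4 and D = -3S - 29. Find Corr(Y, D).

Linear rescalings preserve |correlation|; the slopes 9 and -3 have opposite signs, so the correlation flips sign: Corr(Y, D) = −Corr(T, S) = 0.17.

Corr(Y, D) = 0.17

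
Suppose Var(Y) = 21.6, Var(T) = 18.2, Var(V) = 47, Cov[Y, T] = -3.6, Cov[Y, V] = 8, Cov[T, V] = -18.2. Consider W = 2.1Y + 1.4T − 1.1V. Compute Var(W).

Var(W) = 185.726

Var(W) = a²·Var(Y) + b²·Var(T) + c²·Var(V) + 2ab·Cov[Y, T] + 2ac·Cov[Y, V] + 2bc·Cov[T, V], with a = 2.1, b = 1.4, c = -1.1.
= 95.256 + 35.672 + 56.87 + (-21.168) + (-36.96) + 56.056
= 185.726.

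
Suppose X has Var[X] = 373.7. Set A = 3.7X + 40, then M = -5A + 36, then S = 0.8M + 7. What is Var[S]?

Var[A] = 3.7²·373.7 = 5115.953.
Var[M] = (-5)²·5115.953 = 127898.825.
Var[S] = 0.8²·127898.825 = 81855.248.

Var[S] = 81855.248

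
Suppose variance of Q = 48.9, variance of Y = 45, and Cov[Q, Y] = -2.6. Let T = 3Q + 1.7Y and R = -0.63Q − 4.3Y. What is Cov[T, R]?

Cov[T, R] = -385.0464

By bilinearity, Cov[T, R] = ac·variance of Q + bd·variance of Y + (ad+bc)·Cov[Q, Y], with a=3, b=1.7, c=-0.63, d=-4.3.
ac·variance of Q = 3·(-0.63)·48.9 = -92.421
bd·variance of Y = 1.7·(-4.3)·45 = -328.95
(ad+bc)·Cov[Q, Y] = (-13.971)·(-2.6) = 36.3246
Cov[T, R] = -92.421 + (-328.95) + 36.3246 = -385.0464.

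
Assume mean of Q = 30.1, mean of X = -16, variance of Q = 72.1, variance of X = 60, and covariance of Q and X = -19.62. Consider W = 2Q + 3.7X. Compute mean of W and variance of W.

mean of W = 2·mean of Q + 3.7·mean of X = 2·30.1 + 3.7·(-16) = 1.
variance of W = a²·variance of Q + b²·variance of X + 2ab·covariance of Q and X with a = 2, b = 3.7.
= 2²·72.1 + 3.7²·60 + 2·2·3.7·(-19.62)
= 288.4 + 821.4 + (-290.376) = 819.424.

mean of W = 1, variance of W = 819.424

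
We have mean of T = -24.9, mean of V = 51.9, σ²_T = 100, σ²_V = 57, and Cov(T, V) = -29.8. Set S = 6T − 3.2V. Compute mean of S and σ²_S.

mean of S = -315.48, σ²_S = 5328

mean of S = 6·mean of T + (-3.2)·mean of V = 6·(-24.9) + (-3.2)·51.9 = -315.48.
σ²_S = a²·σ²_T + b²·σ²_V + 2ab·Cov(T, V) with a = 6, b = -3.2.
= 6²·100 + (-3.2)²·57 + 2·6·(-3.2)·(-29.8)
= 3600 + 583.68 + 1144.32 = 5328.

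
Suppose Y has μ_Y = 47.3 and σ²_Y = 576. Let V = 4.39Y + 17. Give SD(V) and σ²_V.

SD(V) = 105.36, σ²_V = 11100.7296

V = 4.39Y + 17 is linear with a = 4.39, b = 17.
SD(Y) = √576 = 24.
SD(V) = |a|·SD(Y) = |4.39|·24 = 105.36.
σ²_V = a²·σ²_Y = 4.39²·576 = 11100.7296 (the additive constant 17 does not affect variance).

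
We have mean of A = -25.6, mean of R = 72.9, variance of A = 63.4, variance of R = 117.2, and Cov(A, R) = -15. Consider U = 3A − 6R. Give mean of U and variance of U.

mean of U = 3·mean of A + (-6)·mean of R = 3·(-25.6) + (-6)·72.9 = -514.2.
variance of U = a²·variance of A + b²·variance of R + 2ab·Cov(A, R) with a = 3, b = -6.
= 3²·63.4 + (-6)²·117.2 + 2·3·(-6)·(-15)
= 570.6 + 4219.2 + 540 = 5329.8.

mean of U = -514.2, variance of U = 5329.8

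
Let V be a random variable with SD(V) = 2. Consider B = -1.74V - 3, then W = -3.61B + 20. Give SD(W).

SD(W) = 12.5628

SD(B) = |-1.74|·2 = 3.48.
SD(W) = |-3.61|·3.48 = 12.5628.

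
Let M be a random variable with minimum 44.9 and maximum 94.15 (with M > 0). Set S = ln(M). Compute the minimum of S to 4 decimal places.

ln(M) is increasing on this domain, so min(S) comes from min(M) = 44.9: min(S) = ln(44.9) ≈ 3.8044.

min(S) = 3.8044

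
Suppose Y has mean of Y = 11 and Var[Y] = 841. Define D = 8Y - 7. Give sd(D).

sd(D) = 232

D = 8Y - 7 is linear with a = 8, b = -7.
sd(Y) = √841 = 29.
sd(D) = |a|·sd(Y) = |8|·29 = 232.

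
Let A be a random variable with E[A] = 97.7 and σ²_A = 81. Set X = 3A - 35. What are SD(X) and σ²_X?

X = 3A - 35 is linear with a = 3, b = -35.
SD(A) = √81 = 9.
SD(X) = |a|·SD(A) = |3|·9 = 27.
σ²_X = a²·σ²_A = 3²·81 = 729 (the additive constant -35 does not affect variance).

SD(X) = 27, σ²_X = 729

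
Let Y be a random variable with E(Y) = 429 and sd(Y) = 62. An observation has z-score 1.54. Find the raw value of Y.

Y = 524.48

Y = E(Y) + z·sd(Y) = 429 + 1.54·62 = 524.48.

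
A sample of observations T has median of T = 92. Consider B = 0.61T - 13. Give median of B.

A linear map preserves order up to sign, so median of B = a·median of T + b = 0.61·92 + (-13) = 43.12.

median of B = 43.12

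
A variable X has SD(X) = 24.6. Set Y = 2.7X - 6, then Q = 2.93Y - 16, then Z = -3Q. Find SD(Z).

SD(Y) = |2.7|·24.6 = 66.42.
SD(Q) = |2.93|·66.42 = 194.6106.
SD(Z) = |-3|·194.6106 = 583.8318.

SD(Z) = 583.8318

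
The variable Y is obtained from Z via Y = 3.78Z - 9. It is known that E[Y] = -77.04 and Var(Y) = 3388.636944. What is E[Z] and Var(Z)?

E[Z] = -18, Var(Z) = 237.16

From Y = 3.78Z - 9: E[Y] = a·E[Z] + b, so E[Z] = (E[Y] − b)/a = (-77.04 − (-9))/3.78 = -18.
Var(Y) = a²·Var(Z), so Var(Z) = 3388.636944/3.78² = 237.16.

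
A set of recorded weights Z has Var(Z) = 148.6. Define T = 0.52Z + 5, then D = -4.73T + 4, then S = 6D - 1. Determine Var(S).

Var(T) = 0.52²·148.6 = 40.18144.
Var(D) = (-4.73)²·40.18144 = 898.975338976.
Var(S) = 6²·898.975338976 = 32363.112203136.

Var(S) = 32363.112203136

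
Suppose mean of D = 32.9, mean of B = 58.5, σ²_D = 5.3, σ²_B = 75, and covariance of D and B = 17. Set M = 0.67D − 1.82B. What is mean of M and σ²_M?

mean of M = -84.427, σ²_M = 209.34957

mean of M = 0.67·mean of D + (-1.82)·mean of B = 0.67·32.9 + (-1.82)·58.5 = -84.427.
σ²_M = a²·σ²_D + b²·σ²_B + 2ab·covariance of D and B with a = 0.67, b = -1.82.
= 0.67²·5.3 + (-1.82)²·75 + 2·0.67·(-1.82)·17
= 2.37917 + 248.43 + (-41.4596) = 209.34957.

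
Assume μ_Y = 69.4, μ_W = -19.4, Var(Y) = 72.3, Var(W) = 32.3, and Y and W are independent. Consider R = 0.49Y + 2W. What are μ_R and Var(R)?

μ_R = 0.49·μ_Y + 2·μ_W = 0.49·69.4 + 2·(-19.4) = -4.794.
Var(R) = a²·Var(Y) + b²·Var(W) + 2ab·Cov[Y, W] with a = 0.49, b = 2.
Independence gives Cov[Y, W] = 0.
= 0.49²·72.3 + 2²·32.3 + 2·0.49·2·0
= 17.35923 + 129.2 + 0 = 146.55923.

μ_R = -4.794, Var(R) = 146.55923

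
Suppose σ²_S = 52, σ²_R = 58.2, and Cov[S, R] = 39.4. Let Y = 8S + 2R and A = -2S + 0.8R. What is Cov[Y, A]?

Cov[Y, A] = -644.32

By bilinearity, Cov[Y, A] = ac·σ²_S + bd·σ²_R + (ad+bc)·Cov[S, R], with a=8, b=2, c=-2, d=0.8.
ac·σ²_S = 8·(-2)·52 = -832
bd·σ²_R = 2·0.8·58.2 = 93.12
(ad+bc)·Cov[S, R] = (2.4)·39.4 = 94.56
Cov[Y, A] = -832 + 93.12 + 94.56 = -644.32.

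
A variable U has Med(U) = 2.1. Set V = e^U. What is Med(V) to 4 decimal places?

e^U is monotone on this domain, so Med(V) = exp(2.1) ≈ 8.1662.

Med(V) = 8.1662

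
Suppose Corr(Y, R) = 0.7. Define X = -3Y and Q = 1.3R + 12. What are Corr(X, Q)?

Corr(X, Q) = -0.7

Linear rescalings preserve |correlation|; the slopes -3 and 1.3 have opposite signs, so the correlation flips sign: Corr(X, Q) = −Corr(Y, R) = -0.7.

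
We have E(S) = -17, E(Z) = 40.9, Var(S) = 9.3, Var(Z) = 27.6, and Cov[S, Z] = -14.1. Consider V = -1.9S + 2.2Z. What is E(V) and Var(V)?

E(V) = (-1.9)·E(S) + 2.2·E(Z) = (-1.9)·(-17) + 2.2·40.9 = 122.28.
Var(V) = a²·Var(S) + b²·Var(Z) + 2ab·Cov[S, Z] with a = -1.9, b = 2.2.
= (-1.9)²·9.3 + 2.2²·27.6 + 2·(-1.9)·2.2·(-14.1)
= 33.573 + 133.584 + 117.876 = 285.033.

E(V) = 122.28, Var(V) = 285.033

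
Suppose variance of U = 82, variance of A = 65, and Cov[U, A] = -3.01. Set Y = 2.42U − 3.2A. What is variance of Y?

variance of Y = 1192.44368

variance of Y = a²·variance of U + b²·variance of A + 2ab·Cov[U, A] with a = 2.42, b = -3.2.
= 2.42²·82 + (-3.2)²·65 + 2·2.42·(-3.2)·(-3.01)
= 480.2248 + 665.6 + 46.61888 = 1192.44368.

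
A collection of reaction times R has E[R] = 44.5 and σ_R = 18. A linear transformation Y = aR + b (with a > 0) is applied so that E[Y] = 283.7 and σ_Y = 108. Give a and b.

σ_Y = a·σ_R (a > 0), so a = 108/18 = 6.
E[Y] = a·E[R] + b, so b = 283.7 − 6·44.5 = 16.7.

a = 6, b = 16.7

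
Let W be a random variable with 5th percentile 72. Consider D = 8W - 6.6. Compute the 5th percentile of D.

Since a = 8 > 0 the transformation is increasing, so the 5th percentile of D = a·(P_{5} of W) + b = 8·72 + (-6.6) = 569.4.

5th percentile of D = 569.4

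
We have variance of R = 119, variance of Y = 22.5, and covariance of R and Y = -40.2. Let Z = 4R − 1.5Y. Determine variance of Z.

variance of Z = a²·variance of R + b²·variance of Y + 2ab·covariance of R and Y with a = 4, b = -1.5.
= 4²·119 + (-1.5)²·22.5 + 2·4·(-1.5)·(-40.2)
= 1904 + 50.625 + 482.4 = 2437.025.

variance of Z = 2437.025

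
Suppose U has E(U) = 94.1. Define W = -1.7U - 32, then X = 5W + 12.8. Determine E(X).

E(W) = (-1.7)·94.1 + (-32) = -191.97.
E(X) = 5·(-191.97) + 12.8 = -947.05.

E(X) = -947.05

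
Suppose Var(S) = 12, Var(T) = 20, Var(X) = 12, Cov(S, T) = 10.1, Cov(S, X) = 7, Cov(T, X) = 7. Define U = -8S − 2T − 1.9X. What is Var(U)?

Var(U) = a²·Var(S) + b²·Var(T) + c²·Var(X) + 2ab·Cov(S, T) + 2ac·Cov(S, X) + 2bc·Cov(T, X), with a = -8, b = -2, c = -1.9.
= 768 + 80 + 43.32 + 323.2 + 212.8 + 53.2
= 1480.52.

Var(U) = 1480.52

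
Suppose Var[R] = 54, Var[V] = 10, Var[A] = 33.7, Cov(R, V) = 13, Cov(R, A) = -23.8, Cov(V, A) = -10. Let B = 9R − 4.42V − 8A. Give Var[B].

Var[B] = a²·Var[R] + b²·Var[V] + c²·Var[A] + 2ab·Cov(R, V) + 2ac·Cov(R, A) + 2bc·Cov(V, A), with a = 9, b = -4.42, c = -8.
= 4374 + 195.364 + 2156.8 + (-1034.28) + 3427.2 + (-707.2)
= 8411.884.

Var[B] = 8411.884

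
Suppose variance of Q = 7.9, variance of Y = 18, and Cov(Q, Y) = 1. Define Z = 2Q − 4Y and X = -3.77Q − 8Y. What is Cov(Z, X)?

Cov(Z, X) = 515.514

By bilinearity, Cov(Z, X) = ac·variance of Q + bd·variance of Y + (ad+bc)·Cov(Q, Y), with a=2, b=-4, c=-3.77, d=-8.
ac·variance of Q = 2·(-3.77)·7.9 = -59.566
bd·variance of Y = (-4)·(-8)·18 = 576
(ad+bc)·Cov(Q, Y) = (-0.92)·1 = -0.92
Cov(Z, X) = -59.566 + 576 + (-0.92) = 515.514.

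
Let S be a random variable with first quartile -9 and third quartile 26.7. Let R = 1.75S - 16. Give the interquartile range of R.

IQR of S = Q3 − Q1 = 26.7 − (-9) = 35.7.
Under R = aS + b, IQR(R) = |a|·IQR(S) = |1.75|·35.7 = 62.475 (shifts cancel; spread scales by |a|).

IQR(R) = 62.475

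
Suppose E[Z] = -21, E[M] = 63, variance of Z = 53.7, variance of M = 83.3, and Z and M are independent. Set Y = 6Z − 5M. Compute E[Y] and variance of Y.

E[Y] = -441, variance of Y = 4015.7

E[Y] = 6·E[Z] + (-5)·E[M] = 6·(-21) + (-5)·63 = -441.
variance of Y = a²·variance of Z + b²·variance of M + 2ab·covariance of Z and M with a = 6, b = -5.
Independence gives covariance of Z and M = 0.
= 6²·53.7 + (-5)²·83.3 + 2·6·(-5)·0
= 1933.2 + 2082.5 + 0 = 4015.7.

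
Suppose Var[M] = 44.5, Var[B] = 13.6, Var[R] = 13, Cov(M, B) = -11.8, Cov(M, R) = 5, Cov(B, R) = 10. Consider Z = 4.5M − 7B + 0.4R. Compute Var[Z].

Var[Z] = 2275.005

Var[Z] = a²·Var[M] + b²·Var[B] + c²·Var[R] + 2ab·Cov(M, B) + 2ac·Cov(M, R) + 2bc·Cov(B, R), with a = 4.5, b = -7, c = 0.4.
= 901.125 + 666.4 + 2.08 + 743.4 + 18 + (-56)
= 2275.005.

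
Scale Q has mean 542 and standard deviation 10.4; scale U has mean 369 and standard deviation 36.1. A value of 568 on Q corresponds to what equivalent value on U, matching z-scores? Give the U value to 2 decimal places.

U = 459.25

z = (568 − 542)/10.4 = 2.5.
U = 369 + z·36.1 = 369 + (568 − 542)·36.1/10.4 = 459.25.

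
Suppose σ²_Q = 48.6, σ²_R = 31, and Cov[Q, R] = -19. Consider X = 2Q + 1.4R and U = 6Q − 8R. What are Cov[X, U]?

Cov[X, U] = 380.4

By bilinearity, Cov[X, U] = ac·σ²_Q + bd·σ²_R + (ad+bc)·Cov[Q, R], with a=2, b=1.4, c=6, d=-8.
ac·σ²_Q = 2·6·48.6 = 583.2
bd·σ²_R = 1.4·(-8)·31 = -347.2
(ad+bc)·Cov[Q, R] = (-7.6)·(-19) = 144.4
Cov[X, U] = 583.2 + (-347.2) + 144.4 = 380.4.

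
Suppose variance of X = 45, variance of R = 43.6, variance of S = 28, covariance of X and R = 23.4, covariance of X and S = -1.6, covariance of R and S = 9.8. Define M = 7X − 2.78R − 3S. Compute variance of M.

variance of M = 2113.89424

variance of M = a²·variance of X + b²·variance of R + c²·variance of S + 2ab·covariance of X and R + 2ac·covariance of X and S + 2bc·covariance of R and S, with a = 7, b = -2.78, c = -3.
= 2205 + 336.95824 + 252 + (-910.728) + 67.2 + 163.464
= 2113.89424.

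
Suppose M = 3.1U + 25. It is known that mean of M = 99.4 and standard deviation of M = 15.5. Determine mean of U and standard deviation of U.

From M = 3.1U + 25: mean of M = a·mean of U + b, so mean of U = (mean of M − b)/a = (99.4 − 25)/3.1 = 24.
standard deviation of M = |a|·standard deviation of U, so standard deviation of U = 15.5/|3.1| = 5.

mean of U = 24, standard deviation of U = 5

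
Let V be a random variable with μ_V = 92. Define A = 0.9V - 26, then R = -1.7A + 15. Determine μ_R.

μ_A = 0.9·92 + (-26) = 56.8.
μ_R = (-1.7)·56.8 + 15 = -81.56.

μ_R = -81.56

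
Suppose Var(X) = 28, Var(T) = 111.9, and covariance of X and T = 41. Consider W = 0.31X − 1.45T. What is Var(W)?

Var(W) = a²·Var(X) + b²·Var(T) + 2ab·covariance of X and T with a = 0.31, b = -1.45.
= 0.31²·28 + (-1.45)²·111.9 + 2·0.31·(-1.45)·41
= 2.6908 + 235.26975 + (-36.859) = 201.10155.

Var(W) = 201.10155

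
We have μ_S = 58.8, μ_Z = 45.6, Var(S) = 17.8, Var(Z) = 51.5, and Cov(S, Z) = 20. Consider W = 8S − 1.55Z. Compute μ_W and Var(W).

μ_W = 399.72, Var(W) = 766.92875

μ_W = 8·μ_S + (-1.55)·μ_Z = 8·58.8 + (-1.55)·45.6 = 399.72.
Var(W) = a²·Var(S) + b²·Var(Z) + 2ab·Cov(S, Z) with a = 8, b = -1.55.
= 8²·17.8 + (-1.55)²·51.5 + 2·8·(-1.55)·20
= 1139.2 + 123.72875 + (-496) = 766.92875.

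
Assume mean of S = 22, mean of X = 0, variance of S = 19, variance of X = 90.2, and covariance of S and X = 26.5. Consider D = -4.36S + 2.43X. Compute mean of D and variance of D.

mean of D = -95.92, variance of D = 332.27998

mean of D = (-4.36)·mean of S + 2.43·mean of X = (-4.36)·22 + 2.43·0 = -95.92.
variance of D = a²·variance of S + b²·variance of X + 2ab·covariance of S and X with a = -4.36, b = 2.43.
= (-4.36)²·19 + 2.43²·90.2 + 2·(-4.36)·2.43·26.5
= 361.1824 + 532.62198 + (-561.5244) = 332.27998.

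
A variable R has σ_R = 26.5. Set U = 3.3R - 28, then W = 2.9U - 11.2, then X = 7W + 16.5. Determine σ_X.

σ_X = 1775.235

σ_U = |3.3|·26.5 = 87.45.
σ_W = |2.9|·87.45 = 253.605.
σ_X = |7|·253.605 = 1775.235.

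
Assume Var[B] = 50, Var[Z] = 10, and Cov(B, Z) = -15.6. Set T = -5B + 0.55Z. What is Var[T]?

Var[T] = a²·Var[B] + b²·Var[Z] + 2ab·Cov(B, Z) with a = -5, b = 0.55.
= (-5)²·50 + 0.55²·10 + 2·(-5)·0.55·(-15.6)
= 1250 + 3.025 + 85.8 = 1338.825.

Var[T] = 1338.825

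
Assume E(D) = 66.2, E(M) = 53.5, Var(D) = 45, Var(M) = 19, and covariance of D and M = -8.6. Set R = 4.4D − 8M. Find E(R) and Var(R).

E(R) = 4.4·E(D) + (-8)·E(M) = 4.4·66.2 + (-8)·53.5 = -136.72.
Var(R) = a²·Var(D) + b²·Var(M) + 2ab·covariance of D and M with a = 4.4, b = -8.
= 4.4²·45 + (-8)²·19 + 2·4.4·(-8)·(-8.6)
= 871.2 + 1216 + 605.44 = 2692.64.

E(R) = -136.72, Var(R) = 2692.64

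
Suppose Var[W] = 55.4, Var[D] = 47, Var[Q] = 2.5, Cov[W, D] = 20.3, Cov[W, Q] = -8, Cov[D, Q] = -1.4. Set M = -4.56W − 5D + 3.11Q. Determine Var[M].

Var[M] = a²·Var[W] + b²·Var[D] + c²·Var[Q] + 2ab·Cov[W, D] + 2ac·Cov[W, Q] + 2bc·Cov[D, Q], with a = -4.56, b = -5, c = 3.11.
= 1151.96544 + 1175 + 24.18025 + 925.68 + 226.9056 + 43.54
= 3547.27129.

Var[M] = 3547.27129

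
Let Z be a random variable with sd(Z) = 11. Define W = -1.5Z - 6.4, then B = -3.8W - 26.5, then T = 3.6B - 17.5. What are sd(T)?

sd(T) = 225.72

sd(W) = |-1.5|·11 = 16.5.
sd(B) = |-3.8|·16.5 = 62.7.
sd(T) = |3.6|·62.7 = 225.72.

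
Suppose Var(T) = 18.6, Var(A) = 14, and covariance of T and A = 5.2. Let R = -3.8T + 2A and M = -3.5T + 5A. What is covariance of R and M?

By bilinearity, covariance of R and M = ac·Var(T) + bd·Var(A) + (ad+bc)·covariance of T and A, with a=-3.8, b=2, c=-3.5, d=5.
ac·Var(T) = (-3.8)·(-3.5)·18.6 = 247.38
bd·Var(A) = 2·5·14 = 140
(ad+bc)·covariance of T and A = (-26)·5.2 = -135.2
covariance of R and M = 247.38 + 140 + (-135.2) = 252.18.

covariance of R and M = 252.18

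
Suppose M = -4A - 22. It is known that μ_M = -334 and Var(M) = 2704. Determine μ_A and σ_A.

From M = -4A - 22: μ_M = a·μ_A + b, so μ_A = (μ_M − b)/a = (-334 − (-22))/(-4) = 78.
σ_M = √2704 = 52.
σ_M = |a|·σ_A, so σ_A = 52/|-4| = 13.

μ_A = 78, σ_A = 13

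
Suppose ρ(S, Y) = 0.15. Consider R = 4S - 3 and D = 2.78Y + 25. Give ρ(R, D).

Linear rescalings preserve correlation up to sign; here the slopes 4 and 2.78 have the same sign, so ρ(R, D) = ρ(S, Y) = 0.15.

ρ(R, D) = 0.15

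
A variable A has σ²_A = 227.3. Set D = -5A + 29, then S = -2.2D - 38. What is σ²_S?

σ²_S = 27503.3

σ²_D = (-5)²·227.3 = 5682.5.
σ²_S = (-2.2)²·5682.5 = 27503.3.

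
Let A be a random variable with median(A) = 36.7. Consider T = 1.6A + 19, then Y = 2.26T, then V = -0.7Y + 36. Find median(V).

median(T) = 1.6·36.7 + 19 = 77.72.
median(Y) = 2.26·77.72 = 175.6472.
median(V) = (-0.7)·175.6472 + 36 = -86.95304.

median(V) = -86.95304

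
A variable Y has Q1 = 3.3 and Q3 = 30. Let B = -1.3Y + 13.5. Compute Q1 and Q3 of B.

Q1(B) = -25.5, Q3(B) = 9.21

a = -1.3 < 0 reverses order: Q1(B) comes from Q3(Y), Q3(B) from Q1(Y).
Q1(B) = (-1.3)·30 + 13.5 = -25.5; Q3(B) = (-1.3)·3.3 + 13.5 = 9.21.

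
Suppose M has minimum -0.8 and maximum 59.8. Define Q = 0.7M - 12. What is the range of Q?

Range(Q) = 42.42

Range of M = 59.8 − (-0.8) = 60.6.
Range(Q) = |a|·Range(M) = |0.7|·60.6 = 42.42.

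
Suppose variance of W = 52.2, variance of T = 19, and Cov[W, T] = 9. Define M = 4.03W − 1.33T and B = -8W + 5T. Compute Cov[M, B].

By bilinearity, Cov[M, B] = ac·variance of W + bd·variance of T + (ad+bc)·Cov[W, T], with a=4.03, b=-1.33, c=-8, d=5.
ac·variance of W = 4.03·(-8)·52.2 = -1682.928
bd·variance of T = (-1.33)·5·19 = -126.35
(ad+bc)·Cov[W, T] = (30.79)·9 = 277.11
Cov[M, B] = -1682.928 + (-126.35) + 277.11 = -1532.168.

Cov[M, B] = -1532.168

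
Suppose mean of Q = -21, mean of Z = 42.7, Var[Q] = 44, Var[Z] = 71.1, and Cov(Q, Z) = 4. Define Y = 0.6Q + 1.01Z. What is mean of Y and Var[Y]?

mean of Y = 0.6·mean of Q + 1.01·mean of Z = 0.6·(-21) + 1.01·42.7 = 30.527.
Var[Y] = a²·Var[Q] + b²·Var[Z] + 2ab·Cov(Q, Z) with a = 0.6, b = 1.01.
= 0.6²·44 + 1.01²·71.1 + 2·0.6·1.01·4
= 15.84 + 72.52911 + 4.848 = 93.21711.

mean of Y = 30.527, Var[Y] = 93.21711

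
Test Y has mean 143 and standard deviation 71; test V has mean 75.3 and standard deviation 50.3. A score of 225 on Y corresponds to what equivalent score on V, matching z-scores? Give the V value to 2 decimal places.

V = 133.39

z = (225 − 143)/71 ≈ 1.1549.
V = 75.3 + z·50.3 = 75.3 + (225 − 143)·50.3/71 ≈ 133.39.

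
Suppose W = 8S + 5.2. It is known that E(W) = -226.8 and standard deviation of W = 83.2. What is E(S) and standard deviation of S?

E(S) = -29, standard deviation of S = 10.4

From W = 8S + 5.2: E(W) = a·E(S) + b, so E(S) = (E(W) − b)/a = (-226.8 − 5.2)/8 = -29.
standard deviation of W = |a|·standard deviation of S, so standard deviation of S = 83.2/|8| = 10.4.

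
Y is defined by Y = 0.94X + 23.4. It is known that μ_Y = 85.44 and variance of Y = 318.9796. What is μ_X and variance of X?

μ_X = 66, variance of X = 361

From Y = 0.94X + 23.4: μ_Y = a·μ_X + b, so μ_X = (μ_Y − b)/a = (85.44 − 23.4)/0.94 = 66.
variance of Y = a²·variance of X, so variance of X = 318.9796/0.94² = 361.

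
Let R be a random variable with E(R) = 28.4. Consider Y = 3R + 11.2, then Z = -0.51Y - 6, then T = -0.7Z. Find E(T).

E(Y) = 3·28.4 + 11.2 = 96.4.
E(Z) = (-0.51)·96.4 + (-6) = -55.164.
E(T) = (-0.7)·(-55.164) = 38.6148.

E(T) = 38.6148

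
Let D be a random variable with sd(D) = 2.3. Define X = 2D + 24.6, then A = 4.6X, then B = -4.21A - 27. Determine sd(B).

sd(X) = |2|·2.3 = 4.6.
sd(A) = |4.6|·4.6 = 21.16.
sd(B) = |-4.21|·21.16 = 89.0836.

sd(B) = 89.0836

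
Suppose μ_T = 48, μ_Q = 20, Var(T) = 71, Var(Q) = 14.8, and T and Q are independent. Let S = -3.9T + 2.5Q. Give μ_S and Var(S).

μ_S = -137.2, Var(S) = 1172.41

μ_S = (-3.9)·μ_T + 2.5·μ_Q = (-3.9)·48 + 2.5·20 = -137.2.
Var(S) = a²·Var(T) + b²·Var(Q) + 2ab·Cov[T, Q] with a = -3.9, b = 2.5.
Independence gives Cov[T, Q] = 0.
= (-3.9)²·71 + 2.5²·14.8 + 2·(-3.9)·2.5·0
= 1079.91 + 92.5 + 0 = 1172.41.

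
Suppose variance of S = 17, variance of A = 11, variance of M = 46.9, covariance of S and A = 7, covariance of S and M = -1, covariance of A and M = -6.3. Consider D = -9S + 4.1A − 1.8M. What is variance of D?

variance of D = 1257.854

variance of D = a²·variance of S + b²·variance of A + c²·variance of M + 2ab·covariance of S and A + 2ac·covariance of S and M + 2bc·covariance of A and M, with a = -9, b = 4.1, c = -1.8.
= 1377 + 184.91 + 151.956 + (-516.6) + (-32.4) + 92.988
= 1257.854.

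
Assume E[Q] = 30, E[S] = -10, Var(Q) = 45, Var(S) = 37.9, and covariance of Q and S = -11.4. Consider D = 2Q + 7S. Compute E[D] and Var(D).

E[D] = -10, Var(D) = 1717.9

E[D] = 2·E[Q] + 7·E[S] = 2·30 + 7·(-10) = -10.
Var(D) = a²·Var(Q) + b²·Var(S) + 2ab·covariance of Q and S with a = 2, b = 7.
= 2²·45 + 7²·37.9 + 2·2·7·(-11.4)
= 180 + 1857.1 + (-319.2) = 1717.9.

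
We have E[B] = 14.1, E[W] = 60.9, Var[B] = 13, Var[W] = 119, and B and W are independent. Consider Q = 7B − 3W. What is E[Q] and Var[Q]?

E[Q] = -84, Var[Q] = 1708

E[Q] = 7·E[B] + (-3)·E[W] = 7·14.1 + (-3)·60.9 = -84.
Var[Q] = a²·Var[B] + b²·Var[W] + 2ab·covariance of B and W with a = 7, b = -3.
Independence gives covariance of B and W = 0.
= 7²·13 + (-3)²·119 + 2·7·(-3)·0
= 637 + 1071 + 0 = 1708.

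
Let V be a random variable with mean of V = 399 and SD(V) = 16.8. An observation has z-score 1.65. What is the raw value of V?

V = 426.72

V = mean of V + z·SD(V) = 399 + 1.65·16.8 = 426.72.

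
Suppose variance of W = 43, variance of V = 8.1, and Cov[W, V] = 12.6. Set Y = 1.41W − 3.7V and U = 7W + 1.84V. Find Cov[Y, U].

By bilinearity, Cov[Y, U] = ac·variance of W + bd·variance of V + (ad+bc)·Cov[W, V], with a=1.41, b=-3.7, c=7, d=1.84.
ac·variance of W = 1.41·7·43 = 424.41
bd·variance of V = (-3.7)·1.84·8.1 = -55.1448
(ad+bc)·Cov[W, V] = (-23.3056)·12.6 = -293.65056
Cov[Y, U] = 424.41 + (-55.1448) + (-293.65056) = 75.61464.

Cov[Y, U] = 75.61464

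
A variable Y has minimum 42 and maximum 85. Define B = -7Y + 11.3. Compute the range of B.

Range(B) = 301

Range of Y = 85 − 42 = 43.
Range(B) = |a|·Range(Y) = |-7|·43 = 301.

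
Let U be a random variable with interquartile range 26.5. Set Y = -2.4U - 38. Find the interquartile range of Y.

Under Y = aU + b, IQR(Y) = |a|·IQR(U) = |-2.4|·26.5 = 63.6 (shifts cancel; spread scales by |a|).

IQR(Y) = 63.6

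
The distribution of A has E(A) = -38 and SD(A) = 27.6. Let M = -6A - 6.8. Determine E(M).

E(M) = 221.2

M = -6A - 6.8 is linear with a = -6, b = -6.8.
E(M) = a·E(A) + b = (-6)·(-38) + (-6.8) = 221.2.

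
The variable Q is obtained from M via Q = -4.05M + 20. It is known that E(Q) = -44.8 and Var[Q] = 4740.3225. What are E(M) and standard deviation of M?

From Q = -4.05M + 20: E(Q) = a·E(M) + b, so E(M) = (E(Q) − b)/a = (-44.8 − 20)/(-4.05) = 16.
standard deviation of Q = √4740.3225 = 68.85.
standard deviation of Q = |a|·standard deviation of M, so standard deviation of M = 68.85/|-4.05| = 17.

E(M) = 16, standard deviation of M = 17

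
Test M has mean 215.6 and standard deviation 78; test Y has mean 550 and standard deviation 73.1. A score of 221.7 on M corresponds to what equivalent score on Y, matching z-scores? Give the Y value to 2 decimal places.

Y = 555.72

z = (221.7 − 215.6)/78 ≈ 0.0782.
Y = 550 + z·73.1 = 550 + (221.7 − 215.6)·73.1/78 ≈ 555.72.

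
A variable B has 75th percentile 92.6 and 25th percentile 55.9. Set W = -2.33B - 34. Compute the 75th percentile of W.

Since a = -2.33 < 0 the transformation is decreasing, reversing order: the 75th percentile of W corresponds to the 25th percentile of B.
So P_{75}(W) = a·P_{25}(B) + b = (-2.33)·55.9 + (-34) = -164.247.

75th percentile of W = -164.247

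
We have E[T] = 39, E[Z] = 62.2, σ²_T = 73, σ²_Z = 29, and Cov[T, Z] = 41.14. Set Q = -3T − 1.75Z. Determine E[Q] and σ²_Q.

E[Q] = -225.85, σ²_Q = 1177.7825

E[Q] = (-3)·E[T] + (-1.75)·E[Z] = (-3)·39 + (-1.75)·62.2 = -225.85.
σ²_Q = a²·σ²_T + b²·σ²_Z + 2ab·Cov[T, Z] with a = -3, b = -1.75.
= (-3)²·73 + (-1.75)²·29 + 2·(-3)·(-1.75)·41.14
= 657 + 88.8125 + 431.97 = 1177.7825.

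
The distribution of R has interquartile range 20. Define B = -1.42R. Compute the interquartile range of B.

IQR(B) = 28.4

Under B = aR + b, IQR(B) = |a|·IQR(R) = |-1.42|·20 = 28.4 (shifts cancel; spread scales by |a|).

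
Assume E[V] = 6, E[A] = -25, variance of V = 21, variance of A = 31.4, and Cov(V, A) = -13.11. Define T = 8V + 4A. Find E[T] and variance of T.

E[T] = 8·E[V] + 4·E[A] = 8·6 + 4·(-25) = -52.
variance of T = a²·variance of V + b²·variance of A + 2ab·Cov(V, A) with a = 8, b = 4.
= 8²·21 + 4²·31.4 + 2·8·4·(-13.11)
= 1344 + 502.4 + (-839.04) = 1007.36.

E[T] = -52, variance of T = 1007.36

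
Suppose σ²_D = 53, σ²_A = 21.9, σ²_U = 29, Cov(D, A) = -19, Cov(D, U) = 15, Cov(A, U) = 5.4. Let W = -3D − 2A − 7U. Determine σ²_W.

σ²_W = 2538.8

σ²_W = a²·σ²_D + b²·σ²_A + c²·σ²_U + 2ab·Cov(D, A) + 2ac·Cov(D, U) + 2bc·Cov(A, U), with a = -3, b = -2, c = -7.
= 477 + 87.6 + 1421 + (-228) + 630 + 151.2
= 2538.8.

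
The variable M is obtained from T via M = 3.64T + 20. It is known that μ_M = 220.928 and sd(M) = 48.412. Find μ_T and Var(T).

μ_T = 55.2, Var(T) = 176.89

From M = 3.64T + 20: μ_M = a·μ_T + b, so μ_T = (μ_M − b)/a = (220.928 − 20)/3.64 = 55.2.
Var(M) = 48.412² = 2343.721744.
Var(M) = a²·Var(T), so Var(T) = 2343.721744/3.64² = 176.89.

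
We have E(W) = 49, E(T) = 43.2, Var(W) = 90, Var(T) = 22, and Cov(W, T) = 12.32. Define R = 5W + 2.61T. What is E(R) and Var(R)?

E(R) = 5·E(W) + 2.61·E(T) = 5·49 + 2.61·43.2 = 357.752.
Var(R) = a²·Var(W) + b²·Var(T) + 2ab·Cov(W, T) with a = 5, b = 2.61.
= 5²·90 + 2.61²·22 + 2·5·2.61·12.32
= 2250 + 149.8662 + 321.552 = 2721.4182.

E(R) = 357.752, Var(R) = 2721.4182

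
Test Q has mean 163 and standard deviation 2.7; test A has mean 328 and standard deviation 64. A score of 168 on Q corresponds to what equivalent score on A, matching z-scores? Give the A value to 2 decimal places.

z = (168 − 163)/2.7 ≈ 1.8519.
A = 328 + z·64 = 328 + (168 − 163)·64/2.7 ≈ 446.52.

A = 446.52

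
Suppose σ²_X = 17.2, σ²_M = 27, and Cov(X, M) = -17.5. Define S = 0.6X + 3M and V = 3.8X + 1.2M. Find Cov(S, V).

By bilinearity, Cov(S, V) = ac·σ²_X + bd·σ²_M + (ad+bc)·Cov(X, M), with a=0.6, b=3, c=3.8, d=1.2.
ac·σ²_X = 0.6·3.8·17.2 = 39.216
bd·σ²_M = 3·1.2·27 = 97.2
(ad+bc)·Cov(X, M) = (12.12)·(-17.5) = -212.1
Cov(S, V) = 39.216 + 97.2 + (-212.1) = -75.684.

Cov(S, V) = -75.684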